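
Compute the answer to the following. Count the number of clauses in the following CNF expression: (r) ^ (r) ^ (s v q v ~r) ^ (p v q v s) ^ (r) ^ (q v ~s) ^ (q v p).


A CNF formula is a conjunction of clauses.
Clauses are separated by ^.
Counting the conjuncts: 7 clauses.

7


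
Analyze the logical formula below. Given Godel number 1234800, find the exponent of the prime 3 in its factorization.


Factorize 1234800 by dividing by 3 repeatedly.
Division steps: 3 divides 1234800 exactly 2 time(s).
Exponent of 3 = 2

2


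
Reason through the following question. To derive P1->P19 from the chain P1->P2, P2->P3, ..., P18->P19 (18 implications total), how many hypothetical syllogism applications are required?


With 18 implications in a chain connecting 19 propositions:
P1->P2, P2->P3, ..., P18->P19
Steps needed = (number of implications) - 1 = 18 - 1 = 17

17


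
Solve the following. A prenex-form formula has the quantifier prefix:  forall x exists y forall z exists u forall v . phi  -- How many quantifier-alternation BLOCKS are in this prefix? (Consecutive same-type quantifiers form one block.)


Quantifier-type sequence: A E A E A  (A=forall, E=exists)
Group into maximal same-type runs:
  Ax1 | Ex1 | Ax1 | Ex1 | Ax1
Number of blocks = 5

5


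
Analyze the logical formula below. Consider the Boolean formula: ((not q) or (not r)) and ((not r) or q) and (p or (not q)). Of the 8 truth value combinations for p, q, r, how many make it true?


Evaluate all 8 assignments for p, q, r:
p=0, q=0, r=0: 1
p=0, q=0, r=1: 0
p=0, q=1, r=0: 0
p=0, q=1, r=1: 0
p=1, q=0, r=0: 1
p=1, q=0, r=1: 0
p=1, q=1, r=0: 1
p=1, q=1, r=1: 0
Satisfying count = 3

3


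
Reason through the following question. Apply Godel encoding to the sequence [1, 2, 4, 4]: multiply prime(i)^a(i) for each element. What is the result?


Encode each element as an exponent of the corresponding prime:
  2^1 = 2
  3^2 = 9
  5^4 = 625
  7^4 = 2401
Product = 2 * 9 * 625 * 2401 = 27011250

27011250


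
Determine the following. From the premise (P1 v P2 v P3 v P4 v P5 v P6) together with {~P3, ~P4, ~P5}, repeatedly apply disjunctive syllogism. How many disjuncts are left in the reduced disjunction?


Original disjuncts (6): P1, P2, P3, P4, P5, P6
Negated (eliminate): ~P3, ~P4, ~P5
Remaining disjuncts: P1, P2, P6
Count = 6 - 3 = 3

3


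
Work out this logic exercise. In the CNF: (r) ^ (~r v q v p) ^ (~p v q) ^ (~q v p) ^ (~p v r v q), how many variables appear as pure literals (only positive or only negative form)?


Check each variable for pure literal status:
p: mixed (not pure)
q: mixed (not pure)
r: mixed (not pure)
Pure literal count = 0

0


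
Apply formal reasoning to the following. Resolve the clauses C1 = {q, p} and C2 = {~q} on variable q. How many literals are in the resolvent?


Remove q from C1 and ~q from C2.
C1 remainder: {p}
C2 remainder: {}
Union (resolvent): {p}
Resolvent has 1 literal(s).

1


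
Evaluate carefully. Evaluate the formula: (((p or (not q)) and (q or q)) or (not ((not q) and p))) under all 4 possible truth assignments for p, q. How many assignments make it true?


Check all 4 assignments:
p=0, q=0: 1
p=0, q=1: 1
p=1, q=0: 0
p=1, q=1: 1
Count of True = 3

3


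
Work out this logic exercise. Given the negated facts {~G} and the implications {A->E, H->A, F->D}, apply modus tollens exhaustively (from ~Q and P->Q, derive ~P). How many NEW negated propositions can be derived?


Initial negated facts: {~G}
Apply modus tollens to closure:
  (no implication fires)
Final negated: {~G}
New negations: {(none)}
Count = 0

0


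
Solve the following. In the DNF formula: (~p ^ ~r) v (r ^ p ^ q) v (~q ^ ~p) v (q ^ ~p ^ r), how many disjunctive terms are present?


A DNF formula is a disjunction of terms (conjunctions).
Terms are separated by v.
Counting the disjuncts: 4 terms.

4


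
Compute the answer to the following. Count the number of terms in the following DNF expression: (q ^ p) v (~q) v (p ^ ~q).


A DNF formula is a disjunction of terms (conjunctions).
Terms are separated by v.
Counting the disjuncts: 3 terms.

3


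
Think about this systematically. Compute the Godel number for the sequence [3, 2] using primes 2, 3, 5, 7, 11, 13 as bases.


Encode each element as an exponent of the corresponding prime:
  2^3 = 8
  3^2 = 9
Product = 8 * 9 = 72

72


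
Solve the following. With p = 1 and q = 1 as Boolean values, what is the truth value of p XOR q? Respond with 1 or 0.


p = 1, q = 1
Operation: p XOR q
Evaluate: 1 XOR 1 = 0

0


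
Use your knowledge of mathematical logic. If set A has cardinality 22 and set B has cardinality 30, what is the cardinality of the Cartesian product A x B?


The Cartesian product A x B contains all ordered pairs (a, b).
|A x B| = |A| * |B| = 22 * 30 = 660

660


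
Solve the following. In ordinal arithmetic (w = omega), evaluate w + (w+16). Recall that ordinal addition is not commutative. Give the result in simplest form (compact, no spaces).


Compute w + (w+16).
Ordinal + is associative but NOT commutative; for finite n>0, n + w = w but w + n stays w+n.
w + (w+16) = (w+w) + 16 = w*2+16.
Result = w*2+16

w*2+16


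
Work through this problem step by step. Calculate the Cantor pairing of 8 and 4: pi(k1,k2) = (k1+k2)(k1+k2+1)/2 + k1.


k1 + k2 = 12
(k1+k2)(k1+k2+1)/2 = 12 * 13 / 2 = 78
pi = 78 + 8 = 86

86


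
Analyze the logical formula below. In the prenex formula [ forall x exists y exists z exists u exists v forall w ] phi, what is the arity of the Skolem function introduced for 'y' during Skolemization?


Quantifier prefix: forall x exists y exists z exists u exists v forall w
'y' is existentially quantified at position 2.
Universal variables preceding it: x
Skolem function arity = 1

1


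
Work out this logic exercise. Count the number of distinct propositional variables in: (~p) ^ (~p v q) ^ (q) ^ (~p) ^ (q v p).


Identify each variable that appears in the formula.
Variables found: p, q
Count = 2

2


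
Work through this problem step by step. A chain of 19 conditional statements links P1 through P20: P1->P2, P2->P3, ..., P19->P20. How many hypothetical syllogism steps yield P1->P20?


With 19 implications in a chain connecting 20 propositions:
P1->P2, P2->P3, ..., P19->P20
Steps needed = (number of implications) - 1 = 19 - 1 = 18

18


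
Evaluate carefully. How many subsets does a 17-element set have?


The power set of a set with n elements has 2^n elements.
|P(S)| = 2^17 = 131072

131072


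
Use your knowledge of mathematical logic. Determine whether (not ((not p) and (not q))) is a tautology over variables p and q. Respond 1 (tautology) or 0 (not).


Check all 4 assignments:
p=0, q=0: 0
p=0, q=1: 1
p=1, q=0: 1
p=1, q=1: 1
Satisfying count = 3/4.
Tautology iff count = 4: no.

0


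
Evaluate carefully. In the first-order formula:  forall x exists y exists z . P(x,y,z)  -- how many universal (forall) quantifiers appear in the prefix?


Quantifier prefix: forall x exists y exists z
Mark each quantifier type:
  U E E
Universal count = 1, Existential count = 2
Asked for universal (forall) quantifiers: 1

1


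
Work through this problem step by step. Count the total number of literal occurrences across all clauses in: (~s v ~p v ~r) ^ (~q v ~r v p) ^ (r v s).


Counting literals in each clause:
Clause 1: 3 literal(s)
Clause 2: 3 literal(s)
Clause 3: 2 literal(s)
Total = 8

8


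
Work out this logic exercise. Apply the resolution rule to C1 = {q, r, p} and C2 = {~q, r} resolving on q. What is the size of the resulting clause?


Remove q from C1 and ~q from C2.
C1 remainder: {r, p}
C2 remainder: {r}
Union (resolvent): {p, r}
Resolvent has 2 literal(s).

2


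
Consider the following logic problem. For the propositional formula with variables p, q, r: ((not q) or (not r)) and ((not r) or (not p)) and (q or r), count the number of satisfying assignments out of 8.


Evaluate all 8 assignments for p, q, r:
p=0, q=0, r=0: 0
p=0, q=0, r=1: 1
p=0, q=1, r=0: 1
p=0, q=1, r=1: 0
p=1, q=0, r=0: 0
p=1, q=0, r=1: 0
p=1, q=1, r=0: 1
p=1, q=1, r=1: 0
Satisfying count = 3

3


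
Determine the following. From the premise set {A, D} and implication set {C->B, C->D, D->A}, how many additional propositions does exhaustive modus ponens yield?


Initial facts: {A, D}
Apply modus ponens to closure:
  (no implication fires)
Final known: {A, D}
New propositions: {(none)}
Count = 0

0


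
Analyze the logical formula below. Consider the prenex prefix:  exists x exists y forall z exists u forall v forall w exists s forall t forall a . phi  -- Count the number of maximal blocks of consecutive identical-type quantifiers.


Quantifier-type sequence: E E A E A A E A A  (A=forall, E=exists)
Group into maximal same-type runs:
  Ex2 | Ax1 | Ex1 | Ax2 | Ex1 | Ax2
Number of blocks = 6

6


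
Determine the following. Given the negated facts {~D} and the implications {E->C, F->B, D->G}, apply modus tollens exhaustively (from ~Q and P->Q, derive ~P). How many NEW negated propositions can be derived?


Initial negated facts: {~D}
Apply modus tollens to closure:
  (no implication fires)
Final negated: {~D}
New negations: {(none)}
Count = 0

0


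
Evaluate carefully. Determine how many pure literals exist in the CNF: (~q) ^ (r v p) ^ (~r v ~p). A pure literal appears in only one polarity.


Check each variable for pure literal status:
p: mixed (not pure)
q: pure negative
r: mixed (not pure)
Pure literal count = 1

1


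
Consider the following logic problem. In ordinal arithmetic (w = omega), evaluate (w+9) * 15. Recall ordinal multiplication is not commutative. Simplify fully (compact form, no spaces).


Compute (w+9) * 15.
Ordinal * is associative and left-distributive over +, but NOT commutative; for finite n>1, n*w = w but w*n stays w*n.
(w+9) * 15 = (w+9) repeated 15 times. Each intermediate +9 is absorbed by the following w; only the last survives: w*15+9.
Result = w*15+9

w*15+9


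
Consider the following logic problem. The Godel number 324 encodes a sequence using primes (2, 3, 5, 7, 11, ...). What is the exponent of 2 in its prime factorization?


Factorize 324 by dividing by 2 repeatedly.
Division steps: 2 divides 324 exactly 2 time(s).
Exponent of 2 = 2

2


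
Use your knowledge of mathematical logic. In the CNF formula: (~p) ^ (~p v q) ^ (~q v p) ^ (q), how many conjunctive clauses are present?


A CNF formula is a conjunction of clauses.
Clauses are separated by ^.
Counting the conjuncts: 4 clauses.

4


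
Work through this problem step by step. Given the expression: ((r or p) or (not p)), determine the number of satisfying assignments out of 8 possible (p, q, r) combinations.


Check all 8 assignments:
p=0, q=0, r=0: 1
p=0, q=0, r=1: 1
p=0, q=1, r=0: 1
p=0, q=1, r=1: 1
p=1, q=0, r=0: 1
p=1, q=0, r=1: 1
p=1, q=1, r=0: 1
p=1, q=1, r=1: 1
Count of True = 8

8


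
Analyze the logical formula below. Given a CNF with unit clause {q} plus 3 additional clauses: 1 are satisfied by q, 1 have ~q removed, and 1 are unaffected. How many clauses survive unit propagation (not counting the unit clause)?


Satisfied (removed): 1
Shortened (remain): 1
Unchanged (remain): 1
Remaining = 1 + 1 = 2

2


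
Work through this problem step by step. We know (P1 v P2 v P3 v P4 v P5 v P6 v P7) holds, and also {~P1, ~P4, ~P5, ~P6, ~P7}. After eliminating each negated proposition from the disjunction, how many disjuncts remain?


Original disjuncts (7): P1, P2, P3, P4, P5, P6, P7
Negated (eliminate): ~P1, ~P4, ~P5, ~P6, ~P7
Remaining disjuncts: P2, P3
Count = 7 - 5 = 2

2


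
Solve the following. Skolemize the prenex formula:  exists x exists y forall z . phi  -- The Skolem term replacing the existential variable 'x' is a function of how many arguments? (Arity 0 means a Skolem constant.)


Quantifier prefix: exists x exists y forall z
'x' is existentially quantified at position 1.
No universal quantifiers precede it.
Skolem function arity = 0 (a Skolem constant)

0


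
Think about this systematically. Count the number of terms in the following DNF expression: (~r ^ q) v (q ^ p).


A DNF formula is a disjunction of terms (conjunctions).
Terms are separated by v.
Counting the disjuncts: 2 terms.

2


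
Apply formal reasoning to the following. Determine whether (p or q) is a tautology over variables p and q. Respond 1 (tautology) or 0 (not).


Check all 4 assignments:
p=0, q=0: 0
p=0, q=1: 1
p=1, q=0: 1
p=1, q=1: 1
Satisfying count = 3/4.
Tautology iff count = 4: no.

0


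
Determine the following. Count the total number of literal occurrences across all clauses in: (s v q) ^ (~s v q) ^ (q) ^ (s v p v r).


Counting literals in each clause:
Clause 1: 2 literal(s)
Clause 2: 2 literal(s)
Clause 3: 1 literal(s)
Clause 4: 3 literal(s)
Total = 8

8


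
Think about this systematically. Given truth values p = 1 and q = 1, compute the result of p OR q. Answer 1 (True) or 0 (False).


p = 1, q = 1
Operation: p OR q
Evaluate: 1 OR 1 = 1

1


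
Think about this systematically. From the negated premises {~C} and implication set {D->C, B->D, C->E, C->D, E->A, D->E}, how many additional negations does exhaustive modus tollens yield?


Initial negated facts: {~C}
Apply modus tollens to closure:
  ~C and D->C  =>  ~D
  ~D and B->D  =>  ~B
Final negated: {~B, ~C, ~D}
New negations: {~B, ~D}
Count = 2

2


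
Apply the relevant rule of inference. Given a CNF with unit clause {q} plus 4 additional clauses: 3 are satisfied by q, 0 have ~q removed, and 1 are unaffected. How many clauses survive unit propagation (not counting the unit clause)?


Satisfied (removed): 3
Shortened (remain): 0
Unchanged (remain): 1
Remaining = 0 + 1 = 1

1


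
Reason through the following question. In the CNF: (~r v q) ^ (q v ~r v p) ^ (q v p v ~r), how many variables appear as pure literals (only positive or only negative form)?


Check each variable for pure literal status:
p: pure positive
q: pure positive
r: pure negative
Pure literal count = 3

3


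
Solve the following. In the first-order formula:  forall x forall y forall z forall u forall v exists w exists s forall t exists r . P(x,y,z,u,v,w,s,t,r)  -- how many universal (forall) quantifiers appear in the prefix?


Quantifier prefix: forall x forall y forall z forall u forall v exists w exists s forall t exists r
Mark each quantifier type:
  U U U U U E E U E
Universal count = 6, Existential count = 3
Asked for universal (forall) quantifiers: 6

6


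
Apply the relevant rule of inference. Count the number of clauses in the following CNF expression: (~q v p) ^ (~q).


A CNF formula is a conjunction of clauses.
Clauses are separated by ^.
Counting the conjuncts: 2 clauses.

2


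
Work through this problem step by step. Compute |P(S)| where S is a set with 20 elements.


The power set of a set with n elements has 2^n elements.
|P(S)| = 2^20 = 1048576

1048576


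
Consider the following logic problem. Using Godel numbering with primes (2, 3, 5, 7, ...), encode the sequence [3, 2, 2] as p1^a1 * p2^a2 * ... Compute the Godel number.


Encode each element as an exponent of the corresponding prime:
  2^3 = 8
  3^2 = 9
  5^2 = 25
Product = 8 * 9 * 25 = 1800

1800


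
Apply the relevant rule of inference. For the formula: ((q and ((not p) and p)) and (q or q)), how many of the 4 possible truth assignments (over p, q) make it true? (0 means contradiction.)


Check all 4 assignments:
p=0, q=0: 0
p=0, q=1: 0
p=1, q=0: 0
p=1, q=1: 0
Count of True = 0

0


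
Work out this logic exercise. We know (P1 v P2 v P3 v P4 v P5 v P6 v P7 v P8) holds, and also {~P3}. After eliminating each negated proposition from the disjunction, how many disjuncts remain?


Original disjuncts (8): P1, P2, P3, P4, P5, P6, P7, P8
Negated (eliminate): ~P3
Remaining disjuncts: P1, P2, P4, P5, P6, P7, P8
Count = 8 - 1 = 7

7


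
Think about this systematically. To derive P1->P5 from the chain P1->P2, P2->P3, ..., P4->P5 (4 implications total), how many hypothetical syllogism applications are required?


With 4 implications in a chain connecting 5 propositions:
P1->P2, P2->P3, ..., P4->P5
Steps needed = (number of implications) - 1 = 4 - 1 = 3

3


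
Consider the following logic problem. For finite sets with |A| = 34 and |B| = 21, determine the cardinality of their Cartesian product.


The Cartesian product A x B contains all ordered pairs (a, b).
|A x B| = |A| * |B| = 34 * 21 = 714

714


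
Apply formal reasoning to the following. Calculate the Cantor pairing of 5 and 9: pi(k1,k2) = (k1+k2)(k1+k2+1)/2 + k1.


k1 + k2 = 14
(k1+k2)(k1+k2+1)/2 = 14 * 15 / 2 = 105
pi = 105 + 5 = 110

110


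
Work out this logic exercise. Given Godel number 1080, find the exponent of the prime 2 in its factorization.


Factorize 1080 by dividing by 2 repeatedly.
Division steps: 2 divides 1080 exactly 3 time(s).
Exponent of 2 = 3

3


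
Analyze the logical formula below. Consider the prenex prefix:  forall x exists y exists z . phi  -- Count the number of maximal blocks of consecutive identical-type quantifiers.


Quantifier-type sequence: A E E  (A=forall, E=exists)
Group into maximal same-type runs:
  Ax1 | Ex2
Number of blocks = 2

2


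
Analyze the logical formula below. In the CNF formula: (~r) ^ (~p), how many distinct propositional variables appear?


Identify each variable that appears in the formula.
Variables found: p, r
Count = 2

2


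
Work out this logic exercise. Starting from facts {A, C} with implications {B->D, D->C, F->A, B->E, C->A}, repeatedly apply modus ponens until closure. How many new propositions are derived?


Initial facts: {A, C}
Apply modus ponens to closure:
  (no implication fires)
Final known: {A, C}
New propositions: {(none)}
Count = 0

0


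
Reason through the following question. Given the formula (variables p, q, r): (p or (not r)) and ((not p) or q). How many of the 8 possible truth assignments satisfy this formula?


Evaluate all 8 assignments for p, q, r:
p=0, q=0, r=0: 1
p=0, q=0, r=1: 0
p=0, q=1, r=0: 1
p=0, q=1, r=1: 0
p=1, q=0, r=0: 0
p=1, q=0, r=1: 0
p=1, q=1, r=0: 1
p=1, q=1, r=1: 1
Satisfying count = 4

4


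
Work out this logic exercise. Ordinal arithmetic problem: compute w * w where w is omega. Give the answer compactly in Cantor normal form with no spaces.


Compute w * w.
Ordinal * is associative and left-distributive over +, but NOT commutative; for finite n>1, n*w = w but w*n stays w*n.
w * w = w^2 by definition.
Result = w^2

w^2


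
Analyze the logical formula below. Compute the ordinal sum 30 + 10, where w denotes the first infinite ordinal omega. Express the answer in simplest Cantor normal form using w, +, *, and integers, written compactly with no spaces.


Compute 30 + 10.
Ordinal + is associative but NOT commutative; for finite n>0, n + w = w but w + n stays w+n.
Both operands finite; ordinal + agrees with natural +: 30 + 10 = 40.
Result = 40

40


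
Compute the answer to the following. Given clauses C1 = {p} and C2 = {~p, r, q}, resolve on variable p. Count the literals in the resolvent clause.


Remove p from C1 and ~p from C2.
C1 remainder: {}
C2 remainder: {r, q}
Union (resolvent): {q, r}
Resolvent has 2 literal(s).

2


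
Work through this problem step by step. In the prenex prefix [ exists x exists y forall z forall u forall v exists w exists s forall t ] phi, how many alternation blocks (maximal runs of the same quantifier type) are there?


Quantifier-type sequence: E E A A A E E A  (A=forall, E=exists)
Group into maximal same-type runs:
  Ex2 | Ax3 | Ex2 | Ax1
Number of blocks = 4

4


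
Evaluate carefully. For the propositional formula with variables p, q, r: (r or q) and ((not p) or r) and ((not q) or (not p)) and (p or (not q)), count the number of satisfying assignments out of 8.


Evaluate all 8 assignments for p, q, r:
p=0, q=0, r=0: 0
p=0, q=0, r=1: 1
p=0, q=1, r=0: 0
p=0, q=1, r=1: 0
p=1, q=0, r=0: 0
p=1, q=0, r=1: 1
p=1, q=1, r=0: 0
p=1, q=1, r=1: 0
Satisfying count = 2

2


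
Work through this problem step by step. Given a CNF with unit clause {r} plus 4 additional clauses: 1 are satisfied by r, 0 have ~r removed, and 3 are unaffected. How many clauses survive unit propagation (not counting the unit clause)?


Satisfied (removed): 1
Shortened (remain): 0
Unchanged (remain): 3
Remaining = 0 + 3 = 3

3


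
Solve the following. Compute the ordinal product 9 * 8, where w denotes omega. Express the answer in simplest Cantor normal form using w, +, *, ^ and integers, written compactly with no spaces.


Compute 9 * 8.
Ordinal * is associative and left-distributive over +, but NOT commutative; for finite n>1, n*w = w but w*n stays w*n.
Both finite; ordinal * agrees with natural *: 9 * 8 = 72.
Result = 72

72


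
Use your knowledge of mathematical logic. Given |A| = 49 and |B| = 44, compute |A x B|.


The Cartesian product A x B contains all ordered pairs (a, b).
|A x B| = |A| * |B| = 49 * 44 = 2156

2156


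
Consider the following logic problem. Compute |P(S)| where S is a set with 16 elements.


The power set of a set with n elements has 2^n elements.
|P(S)| = 2^16 = 65536

65536


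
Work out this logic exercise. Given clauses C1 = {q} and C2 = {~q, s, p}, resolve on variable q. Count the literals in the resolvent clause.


Remove q from C1 and ~q from C2.
C1 remainder: {}
C2 remainder: {s, p}
Union (resolvent): {p, s}
Resolvent has 2 literal(s).

2


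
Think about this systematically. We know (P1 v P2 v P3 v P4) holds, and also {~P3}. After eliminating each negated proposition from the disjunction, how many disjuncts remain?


Original disjuncts (4): P1, P2, P3, P4
Negated (eliminate): ~P3
Remaining disjuncts: P1, P2, P4
Count = 4 - 1 = 3

3


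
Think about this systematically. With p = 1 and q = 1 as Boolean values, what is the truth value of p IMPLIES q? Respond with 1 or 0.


p = 1, q = 1
Operation: p IMPLIES q
Evaluate: 1 IMPLIES 1 = 1

1


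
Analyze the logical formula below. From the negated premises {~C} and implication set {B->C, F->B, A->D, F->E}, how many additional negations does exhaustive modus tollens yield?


Initial negated facts: {~C}
Apply modus tollens to closure:
  ~C and B->C  =>  ~B
  ~B and F->B  =>  ~F
Final negated: {~B, ~C, ~F}
New negations: {~B, ~F}
Count = 2

2


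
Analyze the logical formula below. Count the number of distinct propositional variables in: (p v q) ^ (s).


Identify each variable that appears in the formula.
Variables found: p, q, s
Count = 3

3


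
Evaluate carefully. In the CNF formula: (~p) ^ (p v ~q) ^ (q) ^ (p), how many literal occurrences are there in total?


Counting literals in each clause:
Clause 1: 1 literal(s)
Clause 2: 2 literal(s)
Clause 3: 1 literal(s)
Clause 4: 1 literal(s)
Total = 5

5


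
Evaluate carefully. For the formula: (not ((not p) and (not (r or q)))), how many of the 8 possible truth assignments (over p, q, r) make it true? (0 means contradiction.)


Check all 8 assignments:
p=0, q=0, r=0: 0
p=0, q=0, r=1: 1
p=0, q=1, r=0: 1
p=0, q=1, r=1: 1
p=1, q=0, r=0: 1
p=1, q=0, r=1: 1
p=1, q=1, r=0: 1
p=1, q=1, r=1: 1
Count of True = 7

7


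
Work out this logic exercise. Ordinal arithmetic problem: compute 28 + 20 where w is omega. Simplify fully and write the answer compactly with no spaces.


Compute 28 + 20.
Ordinal + is associative but NOT commutative; for finite n>0, n + w = w but w + n stays w+n.
Both operands finite; ordinal + agrees with natural +: 28 + 20 = 48.
Result = 48

48


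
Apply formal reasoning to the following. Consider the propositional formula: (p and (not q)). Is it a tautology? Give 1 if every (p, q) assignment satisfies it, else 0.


Check all 4 assignments:
p=0, q=0: 0
p=0, q=1: 0
p=1, q=0: 1
p=1, q=1: 0
Satisfying count = 1/4.
Tautology iff count = 4: no.

0


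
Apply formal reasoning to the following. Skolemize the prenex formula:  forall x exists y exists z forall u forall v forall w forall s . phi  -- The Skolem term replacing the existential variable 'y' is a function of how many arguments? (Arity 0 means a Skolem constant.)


Quantifier prefix: forall x exists y exists z forall u forall v forall w forall s
'y' is existentially quantified at position 2.
Universal variables preceding it: x
Skolem function arity = 1

1


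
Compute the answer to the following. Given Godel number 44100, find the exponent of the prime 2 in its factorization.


Factorize 44100 by dividing by 2 repeatedly.
Division steps: 2 divides 44100 exactly 2 time(s).
Exponent of 2 = 2

2


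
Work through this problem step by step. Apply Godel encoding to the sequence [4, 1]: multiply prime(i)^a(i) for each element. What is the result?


Encode each element as an exponent of the corresponding prime:
  2^4 = 16
  3^1 = 3
Product = 16 * 3 = 48

48


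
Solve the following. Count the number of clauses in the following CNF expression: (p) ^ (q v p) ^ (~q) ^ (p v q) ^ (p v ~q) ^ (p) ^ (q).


A CNF formula is a conjunction of clauses.
Clauses are separated by ^.
Counting the conjuncts: 7 clauses.

7


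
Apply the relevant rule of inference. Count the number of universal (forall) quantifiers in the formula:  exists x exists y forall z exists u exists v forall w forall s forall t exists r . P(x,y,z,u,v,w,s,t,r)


Quantifier prefix: exists x exists y forall z exists u exists v forall w forall s forall t exists r
Mark each quantifier type:
  E E U E E U U U E
Universal count = 4, Existential count = 5
Asked for universal (forall) quantifiers: 4

4


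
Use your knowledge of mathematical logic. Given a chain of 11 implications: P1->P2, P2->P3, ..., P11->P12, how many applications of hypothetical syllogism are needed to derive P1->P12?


With 11 implications in a chain connecting 12 propositions:
P1->P2, P2->P3, ..., P11->P12
Steps needed = (number of implications) - 1 = 11 - 1 = 10

10


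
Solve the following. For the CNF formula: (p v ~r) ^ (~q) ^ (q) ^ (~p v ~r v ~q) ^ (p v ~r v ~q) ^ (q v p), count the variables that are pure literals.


Check each variable for pure literal status:
p: mixed (not pure)
q: mixed (not pure)
r: pure negative
Pure literal count = 1

1


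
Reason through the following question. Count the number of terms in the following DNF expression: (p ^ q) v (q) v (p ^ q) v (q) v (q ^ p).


A DNF formula is a disjunction of terms (conjunctions).
Terms are separated by v.
Counting the disjuncts: 5 terms.

5


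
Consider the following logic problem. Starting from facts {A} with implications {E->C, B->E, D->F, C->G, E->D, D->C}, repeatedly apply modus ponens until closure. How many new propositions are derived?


Initial facts: {A}
Apply modus ponens to closure:
  (no implication fires)
Final known: {A}
New propositions: {(none)}
Count = 0

0


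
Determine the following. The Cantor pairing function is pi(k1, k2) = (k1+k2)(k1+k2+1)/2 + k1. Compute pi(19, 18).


k1 + k2 = 37
(k1+k2)(k1+k2+1)/2 = 37 * 38 / 2 = 703
pi = 703 + 19 = 722

722


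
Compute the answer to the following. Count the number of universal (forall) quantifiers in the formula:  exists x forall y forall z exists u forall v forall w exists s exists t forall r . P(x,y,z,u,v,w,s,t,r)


Quantifier prefix: exists x forall y forall z exists u forall v forall w exists s exists t forall r
Mark each quantifier type:
  E U U E U U E E U
Universal count = 5, Existential count = 4
Asked for universal (forall) quantifiers: 5

5


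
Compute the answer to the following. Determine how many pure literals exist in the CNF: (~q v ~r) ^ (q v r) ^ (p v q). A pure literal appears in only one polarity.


Check each variable for pure literal status:
p: pure positive
q: mixed (not pure)
r: mixed (not pure)
Pure literal count = 1

1


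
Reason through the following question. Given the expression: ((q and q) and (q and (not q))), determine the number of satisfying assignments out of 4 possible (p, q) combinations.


Check all 4 assignments:
p=0, q=0: 0
p=0, q=1: 0
p=1, q=0: 0
p=1, q=1: 0
Count of True = 0

0


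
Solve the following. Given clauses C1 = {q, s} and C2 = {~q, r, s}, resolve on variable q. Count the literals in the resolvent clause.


Remove q from C1 and ~q from C2.
C1 remainder: {s}
C2 remainder: {r, s}
Union (resolvent): {r, s}
Resolvent has 2 literal(s).

2


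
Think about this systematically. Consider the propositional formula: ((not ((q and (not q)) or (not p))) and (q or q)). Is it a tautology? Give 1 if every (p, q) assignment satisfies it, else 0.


Check all 4 assignments:
p=0, q=0: 0
p=0, q=1: 0
p=1, q=0: 0
p=1, q=1: 1
Satisfying count = 1/4.
Tautology iff count = 4: no.

0


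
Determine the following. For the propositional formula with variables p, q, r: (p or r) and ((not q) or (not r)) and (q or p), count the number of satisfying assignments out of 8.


Evaluate all 8 assignments for p, q, r:
p=0, q=0, r=0: 0
p=0, q=0, r=1: 0
p=0, q=1, r=0: 0
p=0, q=1, r=1: 0
p=1, q=0, r=0: 1
p=1, q=0, r=1: 1
p=1, q=1, r=0: 1
p=1, q=1, r=1: 0
Satisfying count = 3

3


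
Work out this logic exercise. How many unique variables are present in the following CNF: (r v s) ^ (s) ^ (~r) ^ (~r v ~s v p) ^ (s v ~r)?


Identify each variable that appears in the formula.
Variables found: p, r, s
Count = 3

3


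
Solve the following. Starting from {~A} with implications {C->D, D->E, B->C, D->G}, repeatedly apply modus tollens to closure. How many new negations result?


Initial negated facts: {~A}
Apply modus tollens to closure:
  (no implication fires)
Final negated: {~A}
New negations: {(none)}
Count = 0

0


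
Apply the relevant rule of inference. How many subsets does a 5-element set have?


The power set of a set with n elements has 2^n elements.
|P(S)| = 2^5 = 32

32


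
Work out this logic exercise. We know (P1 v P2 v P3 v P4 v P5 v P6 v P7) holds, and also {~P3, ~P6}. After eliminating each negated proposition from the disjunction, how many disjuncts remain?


Original disjuncts (7): P1, P2, P3, P4, P5, P6, P7
Negated (eliminate): ~P3, ~P6
Remaining disjuncts: P1, P2, P4, P5, P7
Count = 7 - 2 = 5

5


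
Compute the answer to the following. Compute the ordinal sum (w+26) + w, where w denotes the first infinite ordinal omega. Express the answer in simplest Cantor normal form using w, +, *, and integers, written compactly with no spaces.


Compute (w+26) + w.
Ordinal + is associative but NOT commutative; for finite n>0, n + w = w but w + n stays w+n.
(w+26) + w = w + (26+w) = w + w = w*2 (the finite tail 26 is absorbed by the right w).
Result = w*2

w*2


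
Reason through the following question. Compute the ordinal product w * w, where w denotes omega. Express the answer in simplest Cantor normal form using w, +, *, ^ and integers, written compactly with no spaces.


Compute w * w.
Ordinal * is associative and left-distributive over +, but NOT commutative; for finite n>1, n*w = w but w*n stays w*n.
w * w = w^2 by definition.
Result = w^2

w^2


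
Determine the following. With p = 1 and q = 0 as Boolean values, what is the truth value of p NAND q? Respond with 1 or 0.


p = 1, q = 0
Operation: p NAND q
Evaluate: 1 NAND 0 = 1

1


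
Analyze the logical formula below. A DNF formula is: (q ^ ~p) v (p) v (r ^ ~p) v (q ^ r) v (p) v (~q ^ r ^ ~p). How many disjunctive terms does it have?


A DNF formula is a disjunction of terms (conjunctions).
Terms are separated by v.
Counting the disjuncts: 6 terms.

6


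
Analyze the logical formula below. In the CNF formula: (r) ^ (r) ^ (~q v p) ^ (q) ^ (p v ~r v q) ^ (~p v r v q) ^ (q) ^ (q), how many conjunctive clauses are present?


A CNF formula is a conjunction of clauses.
Clauses are separated by ^.
Counting the conjuncts: 8 clauses.

8


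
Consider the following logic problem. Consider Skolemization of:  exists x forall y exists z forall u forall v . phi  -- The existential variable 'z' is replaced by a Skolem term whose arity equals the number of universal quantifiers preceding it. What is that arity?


Quantifier prefix: exists x forall y exists z forall u forall v
'z' is existentially quantified at position 3.
Universal variables preceding it: y
Skolem function arity = 1

1


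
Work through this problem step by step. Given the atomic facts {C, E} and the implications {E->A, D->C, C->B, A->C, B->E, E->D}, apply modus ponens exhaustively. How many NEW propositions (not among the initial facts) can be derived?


Initial facts: {C, E}
Apply modus ponens to closure:
  E and E->A  =>  A
  C and C->B  =>  B
  E and E->D  =>  D
Final known: {A, B, C, D, E}
New propositions: {A, B, D}
Count = 3

3


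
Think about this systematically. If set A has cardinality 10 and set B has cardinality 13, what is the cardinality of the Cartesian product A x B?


The Cartesian product A x B contains all ordered pairs (a, b).
|A x B| = |A| * |B| = 10 * 13 = 130

130


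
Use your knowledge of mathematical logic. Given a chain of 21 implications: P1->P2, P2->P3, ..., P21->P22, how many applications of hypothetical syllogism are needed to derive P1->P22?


With 21 implications in a chain connecting 22 propositions:
P1->P2, P2->P3, ..., P21->P22
Steps needed = (number of implications) - 1 = 21 - 1 = 20

20


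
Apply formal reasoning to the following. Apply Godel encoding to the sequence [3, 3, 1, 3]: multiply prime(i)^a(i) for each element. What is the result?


Encode each element as an exponent of the corresponding prime:
  2^3 = 8
  3^3 = 27
  5^1 = 5
  7^3 = 343
Product = 8 * 27 * 5 * 343 = 370440

370440


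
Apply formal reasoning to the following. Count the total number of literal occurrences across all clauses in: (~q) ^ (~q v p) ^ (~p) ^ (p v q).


Counting literals in each clause:
Clause 1: 1 literal(s)
Clause 2: 2 literal(s)
Clause 3: 1 literal(s)
Clause 4: 2 literal(s)
Total = 6

6


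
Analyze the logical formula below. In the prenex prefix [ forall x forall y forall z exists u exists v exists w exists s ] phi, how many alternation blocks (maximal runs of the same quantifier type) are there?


Quantifier-type sequence: A A A E E E E  (A=forall, E=exists)
Group into maximal same-type runs:
  Ax3 | Ex4
Number of blocks = 2

2


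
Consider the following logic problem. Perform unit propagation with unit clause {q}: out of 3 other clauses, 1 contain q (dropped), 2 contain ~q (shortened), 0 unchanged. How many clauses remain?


Satisfied (removed): 1
Shortened (remain): 2
Unchanged (remain): 0
Remaining = 2 + 0 = 2

2


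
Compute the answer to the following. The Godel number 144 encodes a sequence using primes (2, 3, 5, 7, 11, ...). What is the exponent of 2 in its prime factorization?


Factorize 144 by dividing by 2 repeatedly.
Division steps: 2 divides 144 exactly 4 time(s).
Exponent of 2 = 4

4


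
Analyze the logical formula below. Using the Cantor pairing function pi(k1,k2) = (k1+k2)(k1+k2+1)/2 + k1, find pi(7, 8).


k1 + k2 = 15
(k1+k2)(k1+k2+1)/2 = 15 * 16 / 2 = 120
pi = 120 + 7 = 127

127


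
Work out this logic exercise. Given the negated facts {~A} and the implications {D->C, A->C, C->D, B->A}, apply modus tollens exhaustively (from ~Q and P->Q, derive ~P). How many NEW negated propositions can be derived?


Initial negated facts: {~A}
Apply modus tollens to closure:
  ~A and B->A  =>  ~B
Final negated: {~A, ~B}
New negations: {~B}
Count = 1

1


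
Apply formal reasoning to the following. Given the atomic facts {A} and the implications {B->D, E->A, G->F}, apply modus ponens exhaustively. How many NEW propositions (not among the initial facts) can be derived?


Initial facts: {A}
Apply modus ponens to closure:
  (no implication fires)
Final known: {A}
New propositions: {(none)}
Count = 0

0


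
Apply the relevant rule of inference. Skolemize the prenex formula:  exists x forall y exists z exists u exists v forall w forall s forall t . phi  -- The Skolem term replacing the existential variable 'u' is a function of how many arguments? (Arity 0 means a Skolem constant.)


Quantifier prefix: exists x forall y exists z exists u exists v forall w forall s forall t
'u' is existentially quantified at position 4.
Universal variables preceding it: y
Skolem function arity = 1

1


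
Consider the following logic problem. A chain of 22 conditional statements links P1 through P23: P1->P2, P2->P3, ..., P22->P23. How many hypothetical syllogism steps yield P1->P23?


With 22 implications in a chain connecting 23 propositions:
P1->P2, P2->P3, ..., P22->P23
Steps needed = (number of implications) - 1 = 22 - 1 = 21

21


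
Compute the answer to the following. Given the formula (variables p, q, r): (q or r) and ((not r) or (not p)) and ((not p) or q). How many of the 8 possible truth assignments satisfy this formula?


Evaluate all 8 assignments for p, q, r:
p=0, q=0, r=0: 0
p=0, q=0, r=1: 1
p=0, q=1, r=0: 1
p=0, q=1, r=1: 1
p=1, q=0, r=0: 0
p=1, q=0, r=1: 0
p=1, q=1, r=0: 1
p=1, q=1, r=1: 0
Satisfying count = 4

4


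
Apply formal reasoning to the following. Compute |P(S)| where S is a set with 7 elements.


The power set of a set with n elements has 2^n elements.
|P(S)| = 2^7 = 128

128


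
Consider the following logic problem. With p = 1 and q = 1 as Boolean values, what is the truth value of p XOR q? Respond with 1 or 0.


p = 1, q = 1
Operation: p XOR q
Evaluate: 1 XOR 1 = 0

0


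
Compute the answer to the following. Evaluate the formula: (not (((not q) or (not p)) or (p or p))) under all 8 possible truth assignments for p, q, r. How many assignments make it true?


Check all 8 assignments:
p=0, q=0, r=0: 0
p=0, q=0, r=1: 0
p=0, q=1, r=0: 0
p=0, q=1, r=1: 0
p=1, q=0, r=0: 0
p=1, q=0, r=1: 0
p=1, q=1, r=0: 0
p=1, q=1, r=1: 0
Count of True = 0

0


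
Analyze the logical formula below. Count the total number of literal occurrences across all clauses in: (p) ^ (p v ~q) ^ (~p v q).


Counting literals in each clause:
Clause 1: 1 literal(s)
Clause 2: 2 literal(s)
Clause 3: 2 literal(s)
Total = 5

5


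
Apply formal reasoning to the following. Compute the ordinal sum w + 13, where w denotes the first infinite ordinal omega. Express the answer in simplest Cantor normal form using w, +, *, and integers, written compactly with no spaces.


Compute w + 13.
Ordinal + is associative but NOT commutative; for finite n>0, n + w = w but w + n stays w+n.
w + 13 is already in normal form (a successor ordinal beyond w).
Result = w+13

w+13


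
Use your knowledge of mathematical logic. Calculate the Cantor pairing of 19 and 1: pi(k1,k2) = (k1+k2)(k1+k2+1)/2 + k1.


k1 + k2 = 20
(k1+k2)(k1+k2+1)/2 = 20 * 21 / 2 = 210
pi = 210 + 19 = 229

229


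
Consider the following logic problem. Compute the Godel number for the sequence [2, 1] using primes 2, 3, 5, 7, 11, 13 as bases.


Encode each element as an exponent of the corresponding prime:
  2^2 = 4
  3^1 = 3
Product = 4 * 3 = 12

12


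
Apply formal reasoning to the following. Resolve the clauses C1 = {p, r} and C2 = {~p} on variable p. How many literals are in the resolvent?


Remove p from C1 and ~p from C2.
C1 remainder: {r}
C2 remainder: {}
Union (resolvent): {r}
Resolvent has 1 literal(s).

1


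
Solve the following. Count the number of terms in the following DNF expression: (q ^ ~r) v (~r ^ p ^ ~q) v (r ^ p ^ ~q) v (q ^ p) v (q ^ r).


A DNF formula is a disjunction of terms (conjunctions).
Terms are separated by v.
Counting the disjuncts: 5 terms.

5


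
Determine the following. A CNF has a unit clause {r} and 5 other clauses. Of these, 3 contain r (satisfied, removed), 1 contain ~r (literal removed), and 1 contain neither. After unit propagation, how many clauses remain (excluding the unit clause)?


Satisfied (removed): 3
Shortened (remain): 1
Unchanged (remain): 1
Remaining = 1 + 1 = 2

2


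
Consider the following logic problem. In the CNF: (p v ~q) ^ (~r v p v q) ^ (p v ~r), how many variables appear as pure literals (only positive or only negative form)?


Check each variable for pure literal status:
p: pure positive
q: mixed (not pure)
r: pure negative
Pure literal count = 2

2
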